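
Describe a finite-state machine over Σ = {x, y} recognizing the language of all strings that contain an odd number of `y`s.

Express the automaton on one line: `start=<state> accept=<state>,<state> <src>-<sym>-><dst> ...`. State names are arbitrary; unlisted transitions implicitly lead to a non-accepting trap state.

start=q0 accept=q1 q0-x->q0 q0-y->q1 q1-x->q1 q1-y->q0

The only thing that matters is how many `y`s have appeared, reduced mod 2. Use one state per residue: q0 for 0, …, q1 for 1. Reading `y` moves to the next residue; anything else stays put. q1 is accepting.
A 2-state machine:
        x   y  
>  q0   q0  q1 
 * q1   q1  q0 
(> = start, * = accepting)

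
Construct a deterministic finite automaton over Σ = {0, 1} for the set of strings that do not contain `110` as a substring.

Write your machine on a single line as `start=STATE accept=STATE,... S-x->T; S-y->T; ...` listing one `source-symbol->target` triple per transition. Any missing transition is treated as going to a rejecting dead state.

start=s0; accept=s0,s1,s2; s0-0->s0; s0-1->s1; s1-0->s0; s1-1->s2; s2-0->s3; s2-1->s2; s3-0->s3; s3-1->s3

Track partial matches of the forbidden pattern `110`. State s3 is a dead state reached once `110` has occurred; every other state accepts. s0 means no part of `110` is currently matched.
4 states suffice.
        0   1  
>* s0   s0  s1 
 * s1   s0  s2 
 * s2   s3  s2 
   s3   s3  s3 
(> = start, * = accepting)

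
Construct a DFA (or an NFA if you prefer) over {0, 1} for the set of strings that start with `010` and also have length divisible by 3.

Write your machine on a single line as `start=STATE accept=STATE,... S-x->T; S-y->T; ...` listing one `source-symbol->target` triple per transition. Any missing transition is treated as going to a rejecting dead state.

start=q0; accept=q4; q0-0->q1; q0-1->q2; q1-0->q2; q1-1->q3; q2-0->q2; q2-1->q2; q3-0->q4; q3-1->q2; q4-0->q5; q4-1->q5; q5-0->q6; q5-1->q6; q6-0->q4; q6-1->q4

Run two small machines in parallel and take their product. The first has 5 states tracking whether the input so far still matches the prefix `010`; the second has 3 states tracking the input length modulo 3. A product state is a pair (one from each), accepting exactly when both do. Equivalent product states are then merged.
        0   1  
>  q0   q1  q2 
   q1   q2  q3 
   q2   q2  q2 
   q3   q4  q2 
 * q4   q5  q5 
   q5   q6  q6 
   q6   q4  q4 
(> = start, * = accepting)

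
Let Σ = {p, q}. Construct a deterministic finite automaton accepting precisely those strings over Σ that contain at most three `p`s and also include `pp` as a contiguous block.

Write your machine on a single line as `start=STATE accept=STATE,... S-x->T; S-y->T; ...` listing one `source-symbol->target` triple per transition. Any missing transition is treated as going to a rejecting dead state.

start=S0; accept=S2,S4; S0-p->S1; S0-q->S0; S1-p->S2; S1-q->S3; S2-p->S4; S2-q->S2; S3-p->S5; S3-q->S3; S4-p->S6; S4-q->S4; S5-p->S4; S5-q->S7; S6-p->S6; S6-q->S6; S7-p->S8; S7-q->S7; S8-p->S6; S8-q->S9; S9-p->S10; S9-q->S9; S10-p->S6; S10-q->S11; S11-p->S10; S11-q->S11

Build one automaton per condition and run them in lockstep. One (5 states) tracks the count of `p`s, saturating at 4; the other (3 states) tracks whether and how much of `pp` has been seen. Each combined state is a pair, one component from each; accept when both components accept.
12 states suffice.
          p    q  
>  S0     S1   S0 
   S1     S2   S3 
 * S2     S4   S2 
   S3     S5   S3 
 * S4     S6   S4 
   S5     S4   S7 
   S6     S6   S6 
   S7     S8   S7 
   S8     S6   S9 
   S9    S10   S9 
   S10    S6  S11 
   S11   S10  S11 
(> = start, * = accepting)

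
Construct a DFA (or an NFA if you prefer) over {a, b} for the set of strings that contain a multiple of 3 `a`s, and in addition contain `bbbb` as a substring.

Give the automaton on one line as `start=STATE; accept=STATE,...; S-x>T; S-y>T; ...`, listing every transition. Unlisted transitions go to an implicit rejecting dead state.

Run two small machines in parallel and take their product. The first has 3 states tracking the count of `a`s modulo 3; the second has 5 states tracking whether and how much of `bbbb` has been seen. A product state is a pair (one from each), accepting exactly when both do.
          a    b  
>  q0     q1   q2 
   q1     q3   q4 
   q2     q1   q5 
   q3     q0   q6 
   q4     q3   q7 
   q5     q1   q8 
   q6     q0   q9 
   q7     q3  q10 
   q8     q1  q11 
   q9     q0  q12 
   q10    q3  q13 
 * q11   q13  q11 
   q12    q0  q14 
   q13   q14  q13 
   q14   q11  q14 
(> = start, * = accepting)

start=q0; accept=q11; q0-a>q1; q0-b>q2; q1-a>q3; q1-b>q4; q2-a>q1; q2-b>q5; q3-a>q0; q3-b>q6; q4-a>q3; q4-b>q7; q5-a>q1; q5-b>q8; q6-a>q0; q6-b>q9; q7-a>q3; q7-b>q10; q8-a>q1; q8-b>q11; q9-a>q0; q9-b>q12; q10-a>q3; q10-b>q13; q11-a>q13; q11-b>q11; q12-a>q0; q12-b>q14; q13-a>q14; q13-b>q13; q14-a>q11; q14-b>q14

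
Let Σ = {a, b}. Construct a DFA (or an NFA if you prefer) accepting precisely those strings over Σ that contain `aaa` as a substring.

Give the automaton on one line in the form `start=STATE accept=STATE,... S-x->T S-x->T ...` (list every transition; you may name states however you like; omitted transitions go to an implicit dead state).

start=s0 accept=s3 s0-a->s1 s0-b->s0 s1-a->s2 s1-b->s0 s2-a->s3 s2-b->s0 s3-a->s3 s3-b->s3

Track how much of `aaa` has been matched so far: state s0 is no progress, s3 is the absorbing accept state reached once `aaa` has occurred. Intermediate states record partial matches; on a mismatch, fall back to the longest reusable overlap.
With 4 states:
        a   b  
>  s0   s1  s0 
   s1   s2  s0 
   s2   s3  s0 
 * s3   s3  s3 
(> = start, * = accepting)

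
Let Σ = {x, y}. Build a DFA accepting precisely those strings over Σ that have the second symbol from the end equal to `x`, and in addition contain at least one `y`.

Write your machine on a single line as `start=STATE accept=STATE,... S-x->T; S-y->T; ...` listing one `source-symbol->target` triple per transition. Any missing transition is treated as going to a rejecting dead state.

start=A; accept=D,F; A-x->B; A-y->C; B-x->B; B-y->D; C-x->E; C-y->C; D-x->E; D-y->C; E-x->F; E-y->D; F-x->F; F-y->D

Build one automaton per condition and run them in lockstep. One (7 states) tracks the last 2 symbols read; the other (3 states) tracks the count of `y`s, saturating at 2. Each combined state is a pair, one component from each; accept when both components accept. Minimizing collapses redundant product states.
A 6-state machine:
       x  y 
>  A   B  C 
   B   B  D 
   C   E  C 
 * D   E  C 
   E   F  D 
 * F   F  D 
(> = start, * = accepting)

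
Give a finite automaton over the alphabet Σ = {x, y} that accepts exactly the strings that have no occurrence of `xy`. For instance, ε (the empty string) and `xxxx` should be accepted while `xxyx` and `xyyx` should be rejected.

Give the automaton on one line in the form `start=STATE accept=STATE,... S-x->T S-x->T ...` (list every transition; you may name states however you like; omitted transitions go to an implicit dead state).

This is the complement of 'contains `xy`'. Use the same substring-matching states — S0 through S2 holding how much of `xy` has just been matched — but flip the accepting set: everything except the trap S2 accepts.
3 states suffice.
        x   y  
>* S0   S1  S0 
 * S1   S1  S2 
   S2   S2  S2 
(> = start, * = accepting)

start=S0 accept=S0,S1 S0-x->S1 S0-y->S0 S1-x->S1 S1-y->S2 S2-x->S2 S2-y->S2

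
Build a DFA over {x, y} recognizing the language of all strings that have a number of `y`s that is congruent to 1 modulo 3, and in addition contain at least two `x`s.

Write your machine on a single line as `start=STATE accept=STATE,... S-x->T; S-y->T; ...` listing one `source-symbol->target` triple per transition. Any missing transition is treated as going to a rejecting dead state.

Build one automaton per condition and run them in lockstep. One (3 states) tracks the count of `y`s modulo 3; the other (4 states) tracks the count of `x`s, saturating at 3. Each combined state is a pair, one component from each; accept when both components accept. Minimizing collapses redundant product states.
With 9 states:
        x   y  
>  s0   s1  s2 
   s1   s3  s4 
   s2   s4  s5 
   s3   s3  s6 
   s4   s6  s7 
   s5   s7  s0 
 * s6   s6  s8 
   s7   s8  s1 
   s8   s8  s3 
(> = start, * = accepting)

start=s0; accept=s6; s0-x->s1; s0-y->s2; s1-x->s3; s1-y->s4; s2-x->s4; s2-y->s5; s3-x->s3; s3-y->s6; s4-x->s6; s4-y->s7; s5-x->s7; s5-y->s0; s6-x->s6; s6-y->s8; s7-x->s8; s7-y->s1; s8-x->s8; s8-y->s3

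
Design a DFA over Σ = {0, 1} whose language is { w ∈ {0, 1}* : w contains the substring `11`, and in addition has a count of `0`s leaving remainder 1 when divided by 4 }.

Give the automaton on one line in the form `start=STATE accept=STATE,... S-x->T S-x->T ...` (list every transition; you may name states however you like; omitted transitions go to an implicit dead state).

Run two small machines in parallel and take their product. One (3 states) tracks whether and how much of `11` has been seen; the other (4 states) tracks the count of `0`s modulo 4. Each combined state is a pair, one component from each; accept when both components accept.
12 states suffice.
          0    1  
>  q0     q1   q2 
   q1     q3   q4 
   q2     q1   q5 
   q3     q6   q7 
   q4     q3   q8 
   q5     q8   q5 
   q6     q0   q9 
   q7     q6  q10 
 * q8    q10   q8 
   q9     q0  q11 
   q10   q11  q10 
   q11    q5  q11 
(> = start, * = accepting)

start=q0 accept=q8 q0-0->q1 q0-1->q2 q1-0->q3 q1-1->q4 q2-0->q1 q2-1->q5 q3-0->q6 q3-1->q7 q4-0->q3 q4-1->q8 q5-0->q8 q5-1->q5 q6-0->q0 q6-1->q9 q7-0->q6 q7-1->q10 q8-0->q10 q8-1->q8 q9-0->q0 q9-1->q11 q10-0->q11 q10-1->q10 q11-0->q5 q11-1->q11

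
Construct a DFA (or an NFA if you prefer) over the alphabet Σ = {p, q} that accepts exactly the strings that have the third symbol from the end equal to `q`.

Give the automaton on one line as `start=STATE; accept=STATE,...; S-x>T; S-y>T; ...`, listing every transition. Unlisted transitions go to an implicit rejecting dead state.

start=S0; accept=S11,S12,S13,S14; S0-p>S1; S0-q>S2; S1-p>S3; S1-q>S4; S2-p>S5; S2-q>S6; S3-p>S7; S3-q>S8; S4-p>S9; S4-q>S10; S5-p>S11; S5-q>S12; S6-p>S13; S6-q>S14; S7-p>S7; S7-q>S8; S8-p>S9; S8-q>S10; S9-p>S11; S9-q>S12; S10-p>S13; S10-q>S14; S11-p>S7; S11-q>S8; S12-p>S9; S12-q>S10; S13-p>S11; S13-q>S12; S14-p>S13; S14-q>S14

A DFA must remember the last 3 symbols (since which symbol is third-to-last isn't known until the input ends). Use one state per possible window of the last ≤3 symbols; accept from those whose window starts with `q`.
With 15 states:
          p    q  
>  S0     S1   S2 
   S1     S3   S4 
   S2     S5   S6 
   S3     S7   S8 
   S4     S9  S10 
   S5    S11  S12 
   S6    S13  S14 
   S7     S7   S8 
   S8     S9  S10 
   S9    S11  S12 
   S10   S13  S14 
 * S11    S7   S8 
 * S12    S9  S10 
 * S13   S11  S12 
 * S14   S13  S14 
(> = start, * = accepting)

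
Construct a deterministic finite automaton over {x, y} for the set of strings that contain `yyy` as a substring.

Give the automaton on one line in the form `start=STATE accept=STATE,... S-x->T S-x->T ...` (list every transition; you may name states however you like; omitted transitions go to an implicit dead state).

States q0..q2 record the length of the longest prefix of `yyy` that matches the current input suffix. Reaching q3 means `yyy` has been seen, and we stay there forever. Accept from q3.
A 4-state machine:
        x   y  
>  q0   q0  q1 
   q1   q0  q2 
   q2   q0  q3 
 * q3   q3  q3 
(> = start, * = accepting)

start=q0 accept=q3 q0-x->q0 q0-y->q1 q1-x->q0 q1-y->q2 q2-x->q0 q2-y->q3 q3-x->q3 q3-y->q3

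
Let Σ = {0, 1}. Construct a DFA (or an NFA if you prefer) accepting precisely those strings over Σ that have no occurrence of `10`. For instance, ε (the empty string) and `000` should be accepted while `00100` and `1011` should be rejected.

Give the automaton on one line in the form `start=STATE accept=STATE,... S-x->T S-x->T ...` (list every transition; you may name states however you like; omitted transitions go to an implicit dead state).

Track partial matches of the forbidden pattern `10`. State q2 is a dead state reached once `10` has occurred; every other state accepts. q0 means no part of `10` is currently matched.
        0   1  
>* q0   q0  q1 
 * q1   q2  q1 
   q2   q2  q2 
(> = start, * = accepting)

start=q0 accept=q0,q1 q0-0->q0 q0-1->q1 q1-0->q2 q1-1->q1 q2-0->q2 q2-1->q2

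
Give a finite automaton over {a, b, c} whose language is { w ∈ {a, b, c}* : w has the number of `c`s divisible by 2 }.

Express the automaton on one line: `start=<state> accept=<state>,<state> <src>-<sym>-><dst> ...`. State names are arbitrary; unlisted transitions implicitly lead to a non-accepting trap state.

start=S0 accept=S0 S0-a->S0 S0-b->S0 S0-c->S1 S1-a->S1 S1-b->S1 S1-c->S0

Keep the running count of `c`s modulo 2: each `c` advances along the cycle S0 → S1 → S0 while other symbols loop. Accept at S0.
A 2-state machine:
        a   b   c  
>* S0   S0  S0  S1 
   S1   S1  S1  S0 
(> = start, * = accepting)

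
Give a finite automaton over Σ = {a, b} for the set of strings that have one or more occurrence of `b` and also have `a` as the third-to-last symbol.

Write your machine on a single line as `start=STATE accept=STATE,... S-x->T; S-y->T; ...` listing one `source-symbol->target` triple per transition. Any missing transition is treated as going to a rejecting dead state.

Run two small machines in parallel and take their product. One (3 states) tracks the count of `b`s, saturating at 2; the other (15 states) tracks the last 3 symbols read. Each combined state is a pair, one component from each; accept when both components accept. Equivalent product states are then merged.
11 states suffice.
          a    b  
>  S0     S1   S2 
   S1     S3   S4 
   S2     S5   S2 
   S3     S3   S6 
   S4     S7   S8 
   S5     S9   S4 
 * S6     S7   S8 
 * S7     S9   S4 
 * S8     S5   S2 
   S9    S10   S6 
 * S10   S10   S6 
(> = start, * = accepting)

start=S0; accept=S6,S7,S8,S10; S0-a->S1; S0-b->S2; S1-a->S3; S1-b->S4; S2-a->S5; S2-b->S2; S3-a->S3; S3-b->S6; S4-a->S7; S4-b->S8; S5-a->S9; S5-b->S4; S6-a->S7; S6-b->S8; S7-a->S9; S7-b->S4; S8-a->S5; S8-b->S2; S9-a->S10; S9-b->S6; S10-a->S10; S10-b->S6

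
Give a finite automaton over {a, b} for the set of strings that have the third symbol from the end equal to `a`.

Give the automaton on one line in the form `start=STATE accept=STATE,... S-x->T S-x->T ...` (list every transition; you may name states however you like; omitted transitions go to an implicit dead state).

start=q0 accept=q7,q8,q9,q10 q0-a->q1 q0-b->q2 q1-a->q3 q1-b->q4 q2-a->q5 q2-b->q6 q3-a->q7 q3-b->q8 q4-a->q9 q4-b->q10 q5-a->q11 q5-b->q12 q6-a->q13 q6-b->q14 q7-a->q7 q7-b->q8 q8-a->q9 q8-b->q10 q9-a->q11 q9-b->q12 q10-a->q13 q10-b->q14 q11-a->q7 q11-b->q8 q12-a->q9 q12-b->q10 q13-a->q11 q13-b->q12 q14-a->q13 q14-b->q14

Because acceptance depends on a position counted from the end, the machine has to buffer the most recent 3 symbols. Make each state the string of the last up-to-3 symbols read; on input `x` shift the window left and append `x`. Accept when the buffered window has length 3 and begins with `a`.
With 15 states:
          a    b  
>  q0     q1   q2 
   q1     q3   q4 
   q2     q5   q6 
   q3     q7   q8 
   q4     q9  q10 
   q5    q11  q12 
   q6    q13  q14 
 * q7     q7   q8 
 * q8     q9  q10 
 * q9    q11  q12 
 * q10   q13  q14 
   q11    q7   q8 
   q12    q9  q10 
   q13   q11  q12 
   q14   q13  q14 
(> = start, * = accepting)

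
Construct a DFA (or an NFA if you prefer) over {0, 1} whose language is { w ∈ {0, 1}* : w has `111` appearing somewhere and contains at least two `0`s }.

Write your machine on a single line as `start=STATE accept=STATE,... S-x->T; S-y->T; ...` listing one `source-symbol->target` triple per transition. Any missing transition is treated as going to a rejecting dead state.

start=A; accept=L; A-0->B; A-1->C; B-0->D; B-1->E; C-0->B; C-1->F; D-0->D; D-1->G; E-0->D; E-1->H; F-0->B; F-1->I; G-0->D; G-1->J; H-0->D; H-1->K; I-0->K; I-1->I; J-0->D; J-1->L; K-0->L; K-1->K; L-0->L; L-1->L

Run two small machines in parallel and take their product. One (4 states) tracks whether and how much of `111` has been seen; the other (4 states) tracks the count of `0`s, saturating at 3. Each combined state is a pair, one component from each; accept when both components accept. Equivalent product states are then merged.
       0  1 
>  A   B  C 
   B   D  E 
   C   B  F 
   D   D  G 
   E   D  H 
   F   B  I 
   G   D  J 
   H   D  K 
   I   K  I 
   J   D  L 
   K   L  K 
 * L   L  L 
(> = start, * = accepting)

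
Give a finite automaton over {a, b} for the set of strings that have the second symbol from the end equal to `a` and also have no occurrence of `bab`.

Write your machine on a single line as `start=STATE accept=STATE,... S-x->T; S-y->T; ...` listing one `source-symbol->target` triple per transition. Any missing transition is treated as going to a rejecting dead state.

Handle the two conditions separately and then intersect. The first has 7 states tracking the last 2 symbols read; the second has 4 states tracking partial matches of the forbidden pattern `bab`. A product state is a pair (one from each), accepting exactly when both do. After merging equivalent states the machine shrinks.
        a   b  
>  S0   S1  S2 
   S1   S3  S4 
   S2   S5  S2 
 * S3   S3  S4 
 * S4   S5  S2 
   S5   S3  S6 
   S6   S6  S6 
(> = start, * = accepting)

start=S0; accept=S3,S4; S0-a->S1; S0-b->S2; S1-a->S3; S1-b->S4; S2-a->S5; S2-b->S2; S3-a->S3; S3-b->S4; S4-a->S5; S4-b->S2; S5-a->S3; S5-b->S6; S6-a->S6; S6-b->S6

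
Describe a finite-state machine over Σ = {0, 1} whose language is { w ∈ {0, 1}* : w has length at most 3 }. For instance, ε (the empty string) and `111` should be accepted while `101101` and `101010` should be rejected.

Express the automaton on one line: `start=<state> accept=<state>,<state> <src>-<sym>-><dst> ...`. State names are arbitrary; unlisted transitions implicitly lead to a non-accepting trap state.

Count input length up to 4: every symbol moves from A toward E, which means 'more than 3' and absorbs. Accept from {A, B, C, D}.
A 5-state machine:
       0  1 
>* A   B  B 
 * B   C  C 
 * C   D  D 
 * D   E  E 
   E   E  E 
(> = start, * = accepting)

start=A accept=A,B,C,D A-0->B A-1->B B-0->C B-1->C C-0->D C-1->D D-0->E D-1->E E-0->E E-1->E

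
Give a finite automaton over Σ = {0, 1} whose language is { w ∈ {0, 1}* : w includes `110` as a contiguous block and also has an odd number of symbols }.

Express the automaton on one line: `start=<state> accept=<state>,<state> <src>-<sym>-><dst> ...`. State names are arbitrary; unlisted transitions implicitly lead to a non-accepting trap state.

Build one automaton per condition and run them in lockstep. The first has 4 states tracking whether and how much of `110` has been seen; the second has 2 states tracking the input length modulo 2. A product state is a pair (one from each), accepting exactly when both do.
8 states suffice.
        0   1  
>  s0   s1  s2 
   s1   s0  s3 
   s2   s0  s4 
   s3   s1  s5 
   s4   s6  s5 
   s5   s7  s4 
 * s6   s7  s7 
   s7   s6  s6 
(> = start, * = accepting)

start=s0 accept=s6 s0-0->s1 s0-1->s2 s1-0->s0 s1-1->s3 s2-0->s0 s2-1->s4 s3-0->s1 s3-1->s5 s4-0->s6 s4-1->s5 s5-0->s7 s5-1->s4 s6-0->s7 s6-1->s7 s7-0->s6 s7-1->s6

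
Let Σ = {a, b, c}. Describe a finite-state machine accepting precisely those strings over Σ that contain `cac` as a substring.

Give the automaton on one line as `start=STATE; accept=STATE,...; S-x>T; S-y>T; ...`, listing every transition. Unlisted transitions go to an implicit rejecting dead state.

States s0..s2 record the length of the longest prefix of `cac` that matches the current input suffix. Reaching s3 means `cac` has been seen, and we stay there forever. Accept from s3.
4 states suffice.
        a   b   c  
>  s0   s0  s0  s1 
   s1   s2  s0  s1 
   s2   s0  s0  s3 
 * s3   s3  s3  s3 
(> = start, * = accepting)

start=s0; accept=s3; s0-a>s0; s0-b>s0; s0-c>s1; s1-a>s2; s1-b>s0; s1-c>s1; s2-a>s0; s2-b>s0; s2-c>s3; s3-a>s3; s3-b>s3; s3-c>s3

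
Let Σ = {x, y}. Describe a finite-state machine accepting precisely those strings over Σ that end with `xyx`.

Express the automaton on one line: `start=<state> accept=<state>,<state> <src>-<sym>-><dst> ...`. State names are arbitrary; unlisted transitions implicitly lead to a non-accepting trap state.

Remember how much of `xyx` the current input suffix matches. State S0 means no match yet; S1 means the last symbol is `x`; S2 means the last 2 symbols are `xy`; S3 means the last 3 symbols are `xyx`. Only S3 accepts. On a mismatch, fall back to the longest proper suffix that is still a prefix of `xyx`.
        x   y  
>  S0   S1  S0 
   S1   S1  S2 
   S2   S3  S0 
 * S3   S1  S2 
(> = start, * = accepting)

start=S0 accept=S3 S0-x->S1 S0-y->S0 S1-x->S1 S1-y->S2 S2-x->S3 S2-y->S0 S3-x->S1 S3-y->S2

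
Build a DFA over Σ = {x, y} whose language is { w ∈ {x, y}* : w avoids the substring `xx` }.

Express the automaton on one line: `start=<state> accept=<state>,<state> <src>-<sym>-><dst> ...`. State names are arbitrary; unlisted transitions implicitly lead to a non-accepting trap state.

start=s0 accept=s0,s1 s0-x->s1 s0-y->s0 s1-x->s2 s1-y->s0 s2-x->s2 s2-y->s2

Track partial matches of the forbidden pattern `xx`. State s2 is a dead state reached once `xx` has occurred; every other state accepts. s0 means no part of `xx` is currently matched.
A 3-state machine:
        x   y  
>* s0   s1  s0 
 * s1   s2  s0 
   s2   s2  s2 
(> = start, * = accepting)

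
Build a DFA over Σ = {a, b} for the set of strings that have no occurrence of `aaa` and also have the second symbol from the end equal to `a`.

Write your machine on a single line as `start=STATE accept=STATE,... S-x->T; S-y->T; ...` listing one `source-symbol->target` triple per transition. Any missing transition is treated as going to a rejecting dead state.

Handle the two conditions separately and then intersect. The first has 4 states tracking partial matches of the forbidden pattern `aaa`; the second has 7 states tracking the last 2 symbols read. A product state is a pair (one from each), accepting exactly when both do. Equivalent product states are then merged.
5 states suffice.
        a   b  
>  S0   S1  S0 
   S1   S2  S3 
 * S2   S4  S3 
 * S3   S1  S0 
   S4   S4  S4 
(> = start, * = accepting)

start=S0; accept=S2,S3; S0-a->S1; S0-b->S0; S1-a->S2; S1-b->S3; S2-a->S4; S2-b->S3; S3-a->S1; S3-b->S0; S4-a->S4; S4-b->S4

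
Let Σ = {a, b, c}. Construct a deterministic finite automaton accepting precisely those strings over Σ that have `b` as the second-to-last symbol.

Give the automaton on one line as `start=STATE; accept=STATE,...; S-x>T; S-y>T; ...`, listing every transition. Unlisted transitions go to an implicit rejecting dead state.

start=q0; accept=q7,q8,q9; q0-a>q1; q0-b>q2; q0-c>q3; q1-a>q4; q1-b>q5; q1-c>q6; q2-a>q7; q2-b>q8; q2-c>q9; q3-a>q10; q3-b>q11; q3-c>q12; q4-a>q4; q4-b>q5; q4-c>q6; q5-a>q7; q5-b>q8; q5-c>q9; q6-a>q10; q6-b>q11; q6-c>q12; q7-a>q4; q7-b>q5; q7-c>q6; q8-a>q7; q8-b>q8; q8-c>q9; q9-a>q10; q9-b>q11; q9-c>q12; q10-a>q4; q10-b>q5; q10-c>q6; q11-a>q7; q11-b>q8; q11-c>q9; q12-a>q10; q12-b>q11; q12-c>q12

Because acceptance depends on a position counted from the end, the machine has to buffer the most recent 2 symbols. Make each state the string of the last up-to-2 symbols read; on input `x` shift the window left and append `x`. Accept when the buffered window has length 2 and begins with `b`.
A 13-state machine:
          a    b    c  
>  q0     q1   q2   q3 
   q1     q4   q5   q6 
   q2     q7   q8   q9 
   q3    q10  q11  q12 
   q4     q4   q5   q6 
   q5     q7   q8   q9 
   q6    q10  q11  q12 
 * q7     q4   q5   q6 
 * q8     q7   q8   q9 
 * q9    q10  q11  q12 
   q10    q4   q5   q6 
   q11    q7   q8   q9 
   q12   q10  q11  q12 
(> = start, * = accepting)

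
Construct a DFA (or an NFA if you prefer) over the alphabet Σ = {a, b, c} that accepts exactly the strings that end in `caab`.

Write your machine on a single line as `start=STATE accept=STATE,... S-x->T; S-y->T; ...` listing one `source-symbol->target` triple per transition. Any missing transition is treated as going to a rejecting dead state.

Let each state record the length of the longest suffix of the input read so far that is also a prefix of `caab`. q1 means the last symbol is `c`; q2 means the last 2 symbols are `ca`; q3 means the last 3 symbols are `caa`; q4 means the last 4 symbols are `caab`. Accept only at q4, where the string currently ends in `caab`.
5 states suffice.
        a   b   c  
>  q0   q0  q0  q1 
   q1   q2  q0  q1 
   q2   q3  q0  q1 
   q3   q0  q4  q1 
 * q4   q0  q0  q1 
(> = start, * = accepting)

start=q0; accept=q4; q0-a->q0; q0-b->q0; q0-c->q1; q1-a->q2; q1-b->q0; q1-c->q1; q2-a->q3; q2-b->q0; q2-c->q1; q3-a->q0; q3-b->q4; q3-c->q1; q4-a->q0; q4-b->q0; q4-c->q1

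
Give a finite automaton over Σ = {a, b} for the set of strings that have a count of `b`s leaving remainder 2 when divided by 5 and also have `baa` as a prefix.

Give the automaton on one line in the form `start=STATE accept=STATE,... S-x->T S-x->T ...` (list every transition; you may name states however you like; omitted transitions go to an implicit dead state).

start=S0 accept=S5 S0-a->S1 S0-b->S2 S1-a->S1 S1-b->S1 S2-a->S3 S2-b->S1 S3-a->S4 S3-b->S1 S4-a->S4 S4-b->S5 S5-a->S5 S5-b->S6 S6-a->S6 S6-b->S7 S7-a->S7 S7-b->S8 S8-a->S8 S8-b->S4

Build one automaton per condition and run them in lockstep. The first has 5 states tracking the count of `b`s modulo 5; the second has 5 states tracking whether the input so far still matches the prefix `baa`. A product state is a pair (one from each), accepting exactly when both do. After merging equivalent states the machine shrinks.
With 9 states:
        a   b  
>  S0   S1  S2 
   S1   S1  S1 
   S2   S3  S1 
   S3   S4  S1 
   S4   S4  S5 
 * S5   S5  S6 
   S6   S6  S7 
   S7   S7  S8 
   S8   S8  S4 
(> = start, * = accepting)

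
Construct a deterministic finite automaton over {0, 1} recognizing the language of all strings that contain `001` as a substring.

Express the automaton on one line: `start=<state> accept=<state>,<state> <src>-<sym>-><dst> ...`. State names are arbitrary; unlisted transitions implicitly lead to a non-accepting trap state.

start=q0 accept=q3 q0-0->q1 q0-1->q0 q1-0->q2 q1-1->q0 q2-0->q2 q2-1->q3 q3-0->q3 q3-1->q3

Track how much of `001` has been matched so far: state q0 is no progress, q3 is the absorbing accept state reached once `001` has occurred. Intermediate states record partial matches; on a mismatch, fall back to the longest reusable overlap.
With 4 states:
        0   1  
>  q0   q1  q0 
   q1   q2  q0 
   q2   q2  q3 
 * q3   q3  q3 
(> = start, * = accepting)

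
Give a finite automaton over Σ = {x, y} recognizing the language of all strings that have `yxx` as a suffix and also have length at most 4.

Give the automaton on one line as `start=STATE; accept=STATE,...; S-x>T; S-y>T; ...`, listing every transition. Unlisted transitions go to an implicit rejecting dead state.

start=A; accept=G; A-x>B; A-y>C; B-x>D; B-y>E; C-x>F; C-y>E; D-x>D; D-y>D; E-x>F; E-y>D; F-x>G; F-y>D; G-x>D; G-y>D

Run two small machines in parallel and take their product. One (4 states) tracks how much of the suffix `yxx` has currently been matched; the other (6 states) tracks the input length, saturating at 5. Each combined state is a pair, one component from each; accept when both components accept. Minimizing collapses redundant product states.
A 7-state machine:
       x  y 
>  A   B  C 
   B   D  E 
   C   F  E 
   D   D  D 
   E   F  D 
   F   G  D 
 * G   D  D 
(> = start, * = accepting)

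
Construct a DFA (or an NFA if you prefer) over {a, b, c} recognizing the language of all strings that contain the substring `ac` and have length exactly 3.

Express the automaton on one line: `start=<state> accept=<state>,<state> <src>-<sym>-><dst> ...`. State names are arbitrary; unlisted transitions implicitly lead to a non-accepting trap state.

Build one automaton per condition and run them in lockstep. One (3 states) tracks whether and how much of `ac` has been seen; the other (5 states) tracks the input length, saturating at 4. Each combined state is a pair, one component from each; accept when both components accept.
12 states suffice.
          a    b    c  
>  S0     S1   S2   S2 
   S1     S3   S4   S5 
   S2     S3   S4   S4 
   S3     S6   S7   S8 
   S4     S6   S7   S7 
   S5     S8   S8   S8 
   S6     S9  S10  S11 
   S7     S9  S10  S10 
 * S8    S11  S11  S11 
   S9     S9  S10  S11 
   S10    S9  S10  S10 
   S11   S11  S11  S11 
(> = start, * = accepting)

start=S0 accept=S8 S0-a->S1 S0-b->S2 S0-c->S2 S1-a->S3 S1-b->S4 S1-c->S5 S2-a->S3 S2-b->S4 S2-c->S4 S3-a->S6 S3-b->S7 S3-c->S8 S4-a->S6 S4-b->S7 S4-c->S7 S5-a->S8 S5-b->S8 S5-c->S8 S6-a->S9 S6-b->S10 S6-c->S11 S7-a->S9 S7-b->S10 S7-c->S10 S8-a->S11 S8-b->S11 S8-c->S11 S9-a->S9 S9-b->S10 S9-c->S11 S10-a->S9 S10-b->S10 S10-c->S10 S11-a->S11 S11-b->S11 S11-c->S11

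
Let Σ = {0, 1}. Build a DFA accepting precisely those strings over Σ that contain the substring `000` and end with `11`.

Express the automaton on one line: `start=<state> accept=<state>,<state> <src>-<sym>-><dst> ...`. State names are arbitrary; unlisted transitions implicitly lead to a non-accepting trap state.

start=A accept=F A-0->B A-1->A B-0->C B-1->A C-0->D C-1->A D-0->D D-1->E E-0->D E-1->F F-0->D F-1->F

Handle the two conditions separately and then intersect. The first has 4 states tracking whether and how much of `000` has been seen; the second has 3 states tracking how much of the suffix `11` has currently been matched. A product state is a pair (one from each), accepting exactly when both do. After merging equivalent states the machine shrinks.
       0  1 
>  A   B  A 
   B   C  A 
   C   D  A 
   D   D  E 
   E   D  F 
 * F   D  F 
(> = start, * = accepting)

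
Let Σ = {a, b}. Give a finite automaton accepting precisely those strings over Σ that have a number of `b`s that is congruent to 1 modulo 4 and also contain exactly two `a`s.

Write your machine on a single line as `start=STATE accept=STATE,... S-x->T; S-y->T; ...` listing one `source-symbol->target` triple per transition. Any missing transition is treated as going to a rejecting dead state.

start=S0; accept=S7; S0-a->S1; S0-b->S2; S1-a->S3; S1-b->S4; S2-a->S4; S2-b->S5; S3-a->S6; S3-b->S7; S4-a->S7; S4-b->S8; S5-a->S8; S5-b->S9; S6-a->S6; S6-b->S10; S7-a->S10; S7-b->S11; S8-a->S11; S8-b->S12; S9-a->S12; S9-b->S0; S10-a->S10; S10-b->S13; S11-a->S13; S11-b->S14; S12-a->S14; S12-b->S1; S13-a->S13; S13-b->S15; S14-a->S15; S14-b->S3; S15-a->S15; S15-b->S6

Build one automaton per condition and run them in lockstep. One (4 states) tracks the count of `b`s modulo 4; the other (4 states) tracks the count of `a`s, saturating at 3. Each combined state is a pair, one component from each; accept when both components accept.
          a    b  
>  S0     S1   S2 
   S1     S3   S4 
   S2     S4   S5 
   S3     S6   S7 
   S4     S7   S8 
   S5     S8   S9 
   S6     S6  S10 
 * S7    S10  S11 
   S8    S11  S12 
   S9    S12   S0 
   S10   S10  S13 
   S11   S13  S14 
   S12   S14   S1 
   S13   S13  S15 
   S14   S15   S3 
   S15   S15   S6 
(> = start, * = accepting)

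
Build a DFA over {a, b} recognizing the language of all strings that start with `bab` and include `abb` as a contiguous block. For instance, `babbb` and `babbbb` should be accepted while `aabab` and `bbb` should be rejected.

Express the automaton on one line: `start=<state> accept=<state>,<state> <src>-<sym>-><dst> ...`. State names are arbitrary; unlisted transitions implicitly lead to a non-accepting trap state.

start=S0 accept=S9 S0-a->S1 S0-b->S2 S1-a->S1 S1-b->S3 S2-a->S4 S2-b->S5 S3-a->S1 S3-b->S6 S4-a->S1 S4-b->S7 S5-a->S1 S5-b->S5 S6-a->S6 S6-b->S6 S7-a->S8 S7-b->S9 S8-a->S8 S8-b->S7 S9-a->S9 S9-b->S9

Handle the two conditions separately and then intersect. The first has 5 states tracking whether the input so far still matches the prefix `bab`; the second has 4 states tracking whether and how much of `abb` has been seen. A product state is a pair (one from each), accepting exactly when both do.
With 10 states:
        a   b  
>  S0   S1  S2 
   S1   S1  S3 
   S2   S4  S5 
   S3   S1  S6 
   S4   S1  S7 
   S5   S1  S5 
   S6   S6  S6 
   S7   S8  S9 
   S8   S8  S7 
 * S9   S9  S9 
(> = start, * = accepting)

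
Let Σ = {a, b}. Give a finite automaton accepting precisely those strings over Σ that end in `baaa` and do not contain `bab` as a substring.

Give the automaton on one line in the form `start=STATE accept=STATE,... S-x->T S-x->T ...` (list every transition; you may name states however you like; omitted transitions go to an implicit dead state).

start=s0 accept=s5 s0-a->s0 s0-b->s1 s1-a->s2 s1-b->s1 s2-a->s3 s2-b->s4 s3-a->s5 s3-b->s1 s4-a->s4 s4-b->s4 s5-a->s0 s5-b->s1

Build one automaton per condition and run them in lockstep. The first has 5 states tracking how much of the suffix `baaa` has currently been matched; the second has 4 states tracking partial matches of the forbidden pattern `bab`. A product state is a pair (one from each), accepting exactly when both do. After merging equivalent states the machine shrinks.
6 states suffice.
        a   b  
>  s0   s0  s1 
   s1   s2  s1 
   s2   s3  s4 
   s3   s5  s1 
   s4   s4  s4 
 * s5   s0  s1 
(> = start, * = accepting)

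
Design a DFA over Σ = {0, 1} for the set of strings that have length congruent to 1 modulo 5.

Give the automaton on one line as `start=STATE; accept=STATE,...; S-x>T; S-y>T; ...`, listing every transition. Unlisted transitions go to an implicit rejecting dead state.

start=q0; accept=q1; q0-0>q1; q0-1>q1; q1-0>q2; q1-1>q2; q2-0>q3; q2-1>q3; q3-0>q4; q3-1>q4; q4-0>q0; q4-1>q0

Count input length modulo 5: every symbol advances one step around the cycle q0 → q1 → q2 → q3 → q4 → q0. Accept at q1.
        0   1  
>  q0   q1  q1 
 * q1   q2  q2 
   q2   q3  q3 
   q3   q4  q4 
   q4   q0  q0 
(> = start, * = accepting)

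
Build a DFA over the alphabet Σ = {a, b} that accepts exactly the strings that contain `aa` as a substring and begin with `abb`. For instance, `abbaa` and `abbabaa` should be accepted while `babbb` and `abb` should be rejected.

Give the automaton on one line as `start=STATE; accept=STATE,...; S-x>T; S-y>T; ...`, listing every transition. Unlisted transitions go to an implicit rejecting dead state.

Build one automaton per condition and run them in lockstep. The first has 3 states tracking whether and how much of `aa` has been seen; the second has 5 states tracking whether the input so far still matches the prefix `abb`. A product state is a pair (one from each), accepting exactly when both do. After merging equivalent states the machine shrinks.
A 7-state machine:
        a   b  
>  q0   q1  q2 
   q1   q2  q3 
   q2   q2  q2 
   q3   q2  q4 
   q4   q5  q4 
   q5   q6  q4 
 * q6   q6  q6 
(> = start, * = accepting)

start=q0; accept=q6; q0-a>q1; q0-b>q2; q1-a>q2; q1-b>q3; q2-a>q2; q2-b>q2; q3-a>q2; q3-b>q4; q4-a>q5; q4-b>q4; q5-a>q6; q5-b>q4; q6-a>q6; q6-b>q6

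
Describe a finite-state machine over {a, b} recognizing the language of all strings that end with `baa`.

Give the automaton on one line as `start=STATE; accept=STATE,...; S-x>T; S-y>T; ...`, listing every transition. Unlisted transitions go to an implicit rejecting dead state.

start=q0; accept=q3; q0-a>q0; q0-b>q1; q1-a>q2; q1-b>q1; q2-a>q3; q2-b>q1; q3-a>q0; q3-b>q1

Remember how much of `baa` the current input suffix matches. State q0 means no match yet; q1 means the last symbol is `b`; q2 means the last 2 symbols are `ba`; q3 means the last 3 symbols are `baa`. Only q3 accepts. On a mismatch, fall back to the longest proper suffix that is still a prefix of `baa`.
A 4-state machine:
        a   b  
>  q0   q0  q1 
   q1   q2  q1 
   q2   q3  q1 
 * q3   q0  q1 
(> = start, * = accepting)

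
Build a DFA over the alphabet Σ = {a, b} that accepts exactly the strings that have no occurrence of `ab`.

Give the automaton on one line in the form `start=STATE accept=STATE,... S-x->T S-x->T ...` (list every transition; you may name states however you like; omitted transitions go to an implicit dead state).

start=S0 accept=S0,S1 S0-a->S1 S0-b->S0 S1-a->S1 S1-b->S2 S2-a->S2 S2-b->S2

This is the complement of 'contains `ab`'. Use the same substring-matching states — S0 through S2 holding how much of `ab` has just been matched — but flip the accepting set: everything except the trap S2 accepts.
A 3-state machine:
        a   b  
>* S0   S1  S0 
 * S1   S1  S2 
   S2   S2  S2 
(> = start, * = accepting)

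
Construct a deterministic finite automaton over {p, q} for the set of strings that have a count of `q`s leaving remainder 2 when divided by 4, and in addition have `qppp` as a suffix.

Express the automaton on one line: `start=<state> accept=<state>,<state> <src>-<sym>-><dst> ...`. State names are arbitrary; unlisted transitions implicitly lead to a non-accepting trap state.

Build one automaton per condition and run them in lockstep. The first has 4 states tracking the count of `q`s modulo 4; the second has 5 states tracking how much of the suffix `qppp` has currently been matched. A product state is a pair (one from each), accepting exactly when both do. After merging equivalent states the machine shrinks.
        p   q  
>  s0   s0  s1 
   s1   s1  s2 
   s2   s3  s4 
   s3   s5  s4 
   s4   s4  s0 
   s5   s6  s4 
 * s6   s7  s4 
   s7   s7  s4 
(> = start, * = accepting)

start=s0 accept=s6 s0-p->s0 s0-q->s1 s1-p->s1 s1-q->s2 s2-p->s3 s2-q->s4 s3-p->s5 s3-q->s4 s4-p->s4 s4-q->s0 s5-p->s6 s5-q->s4 s6-p->s7 s6-q->s4 s7-p->s7 s7-q->s4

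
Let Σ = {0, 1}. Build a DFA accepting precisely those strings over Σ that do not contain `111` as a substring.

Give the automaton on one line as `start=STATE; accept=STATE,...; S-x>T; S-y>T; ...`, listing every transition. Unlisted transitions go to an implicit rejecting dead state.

This is the complement of 'contains `111`'. Use the same substring-matching states — A through D holding how much of `111` has just been matched — but flip the accepting set: everything except the trap D accepts.
With 4 states:
       0  1 
>* A   A  B 
 * B   A  C 
 * C   A  D 
   D   D  D 
(> = start, * = accepting)

start=A; accept=A,B,C; A-0>A; A-1>B; B-0>A; B-1>C; C-0>A; C-1>D; D-0>D; D-1>D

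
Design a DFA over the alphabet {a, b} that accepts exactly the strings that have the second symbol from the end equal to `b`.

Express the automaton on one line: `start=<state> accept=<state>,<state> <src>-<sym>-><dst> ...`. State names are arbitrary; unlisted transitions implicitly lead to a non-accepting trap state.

start=s0 accept=s5,s6 s0-a->s1 s0-b->s2 s1-a->s3 s1-b->s4 s2-a->s5 s2-b->s6 s3-a->s3 s3-b->s4 s4-a->s5 s4-b->s6 s5-a->s3 s5-b->s4 s6-a->s5 s6-b->s6

Because acceptance depends on a position counted from the end, the machine has to buffer the most recent 2 symbols. Make each state the string of the last up-to-2 symbols read; on input `x` shift the window left and append `x`. Accept when the buffered window has length 2 and begins with `b`.
        a   b  
>  s0   s1  s2 
   s1   s3  s4 
   s2   s5  s6 
   s3   s3  s4 
   s4   s5  s6 
 * s5   s3  s4 
 * s6   s5  s6 
(> = start, * = accepting)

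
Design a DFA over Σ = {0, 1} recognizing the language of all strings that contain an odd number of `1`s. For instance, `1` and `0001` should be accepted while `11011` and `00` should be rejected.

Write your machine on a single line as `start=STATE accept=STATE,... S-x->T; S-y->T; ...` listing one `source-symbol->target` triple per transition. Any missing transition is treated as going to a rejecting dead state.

Keep the running count of `1`s modulo 2: each `1` advances along the cycle q0 → q1 → q0 while other symbols loop. Accept at q1.
2 states suffice.
        0   1  
>  q0   q0  q1 
 * q1   q1  q0 
(> = start, * = accepting)

start=q0; accept=q1; q0-0->q0; q0-1->q1; q1-0->q1; q1-1->q0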